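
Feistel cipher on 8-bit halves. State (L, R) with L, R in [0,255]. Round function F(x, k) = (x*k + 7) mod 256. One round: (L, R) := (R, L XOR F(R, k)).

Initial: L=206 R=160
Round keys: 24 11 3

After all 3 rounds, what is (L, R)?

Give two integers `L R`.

Round 1 (k=24): L=160 R=201
Round 2 (k=11): L=201 R=10
Round 3 (k=3): L=10 R=236

Answer: 10 236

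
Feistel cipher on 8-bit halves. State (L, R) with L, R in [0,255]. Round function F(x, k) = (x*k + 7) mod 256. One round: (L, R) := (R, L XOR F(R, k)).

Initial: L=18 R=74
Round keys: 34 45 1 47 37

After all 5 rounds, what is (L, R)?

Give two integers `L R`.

Round 1 (k=34): L=74 R=201
Round 2 (k=45): L=201 R=22
Round 3 (k=1): L=22 R=212
Round 4 (k=47): L=212 R=229
Round 5 (k=37): L=229 R=244

Answer: 229 244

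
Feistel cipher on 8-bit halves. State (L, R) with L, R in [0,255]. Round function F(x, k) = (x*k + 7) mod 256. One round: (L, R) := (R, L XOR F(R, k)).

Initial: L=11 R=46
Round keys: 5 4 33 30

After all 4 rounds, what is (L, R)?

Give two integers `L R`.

Answer: 62 250

Derivation:
Round 1 (k=5): L=46 R=230
Round 2 (k=4): L=230 R=177
Round 3 (k=33): L=177 R=62
Round 4 (k=30): L=62 R=250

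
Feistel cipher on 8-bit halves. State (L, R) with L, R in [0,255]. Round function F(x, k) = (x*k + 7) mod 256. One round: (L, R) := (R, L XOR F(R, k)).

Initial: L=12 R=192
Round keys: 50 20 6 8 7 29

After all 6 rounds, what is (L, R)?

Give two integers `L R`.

Round 1 (k=50): L=192 R=139
Round 2 (k=20): L=139 R=35
Round 3 (k=6): L=35 R=82
Round 4 (k=8): L=82 R=180
Round 5 (k=7): L=180 R=161
Round 6 (k=29): L=161 R=240

Answer: 161 240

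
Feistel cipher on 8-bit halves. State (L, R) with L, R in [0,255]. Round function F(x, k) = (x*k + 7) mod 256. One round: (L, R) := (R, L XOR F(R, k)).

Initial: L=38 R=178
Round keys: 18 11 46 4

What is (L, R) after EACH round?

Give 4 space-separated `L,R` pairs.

Round 1 (k=18): L=178 R=173
Round 2 (k=11): L=173 R=196
Round 3 (k=46): L=196 R=146
Round 4 (k=4): L=146 R=139

Answer: 178,173 173,196 196,146 146,139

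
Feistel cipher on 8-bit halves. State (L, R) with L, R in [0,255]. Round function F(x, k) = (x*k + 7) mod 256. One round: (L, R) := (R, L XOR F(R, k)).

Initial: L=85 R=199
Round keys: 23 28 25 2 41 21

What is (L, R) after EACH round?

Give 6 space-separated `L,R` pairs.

Round 1 (k=23): L=199 R=189
Round 2 (k=28): L=189 R=116
Round 3 (k=25): L=116 R=230
Round 4 (k=2): L=230 R=167
Round 5 (k=41): L=167 R=32
Round 6 (k=21): L=32 R=0

Answer: 199,189 189,116 116,230 230,167 167,32 32,0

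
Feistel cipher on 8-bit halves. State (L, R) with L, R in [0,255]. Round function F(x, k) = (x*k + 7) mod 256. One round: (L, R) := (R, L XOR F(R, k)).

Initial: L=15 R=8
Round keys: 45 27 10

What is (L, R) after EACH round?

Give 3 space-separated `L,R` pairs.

Round 1 (k=45): L=8 R=96
Round 2 (k=27): L=96 R=47
Round 3 (k=10): L=47 R=189

Answer: 8,96 96,47 47,189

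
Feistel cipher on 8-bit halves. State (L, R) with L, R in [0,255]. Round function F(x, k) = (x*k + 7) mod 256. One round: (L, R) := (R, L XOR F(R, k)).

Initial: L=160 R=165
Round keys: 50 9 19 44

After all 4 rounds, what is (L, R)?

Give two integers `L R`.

Answer: 183 46

Derivation:
Round 1 (k=50): L=165 R=225
Round 2 (k=9): L=225 R=85
Round 3 (k=19): L=85 R=183
Round 4 (k=44): L=183 R=46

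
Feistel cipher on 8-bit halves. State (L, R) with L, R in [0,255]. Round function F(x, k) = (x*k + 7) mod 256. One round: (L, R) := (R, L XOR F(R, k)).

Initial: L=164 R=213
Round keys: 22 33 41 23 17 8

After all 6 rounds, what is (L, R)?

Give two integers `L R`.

Answer: 251 0

Derivation:
Round 1 (k=22): L=213 R=241
Round 2 (k=33): L=241 R=205
Round 3 (k=41): L=205 R=45
Round 4 (k=23): L=45 R=223
Round 5 (k=17): L=223 R=251
Round 6 (k=8): L=251 R=0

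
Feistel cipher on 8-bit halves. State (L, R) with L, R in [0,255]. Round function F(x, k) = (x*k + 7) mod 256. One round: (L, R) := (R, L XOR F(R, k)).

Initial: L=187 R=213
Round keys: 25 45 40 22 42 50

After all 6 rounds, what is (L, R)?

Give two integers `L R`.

Answer: 7 29

Derivation:
Round 1 (k=25): L=213 R=111
Round 2 (k=45): L=111 R=95
Round 3 (k=40): L=95 R=176
Round 4 (k=22): L=176 R=120
Round 5 (k=42): L=120 R=7
Round 6 (k=50): L=7 R=29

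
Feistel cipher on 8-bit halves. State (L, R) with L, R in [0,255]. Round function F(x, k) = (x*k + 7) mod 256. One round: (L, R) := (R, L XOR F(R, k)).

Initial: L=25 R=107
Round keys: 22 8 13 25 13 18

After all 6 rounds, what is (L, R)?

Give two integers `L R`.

Answer: 174 221

Derivation:
Round 1 (k=22): L=107 R=32
Round 2 (k=8): L=32 R=108
Round 3 (k=13): L=108 R=163
Round 4 (k=25): L=163 R=158
Round 5 (k=13): L=158 R=174
Round 6 (k=18): L=174 R=221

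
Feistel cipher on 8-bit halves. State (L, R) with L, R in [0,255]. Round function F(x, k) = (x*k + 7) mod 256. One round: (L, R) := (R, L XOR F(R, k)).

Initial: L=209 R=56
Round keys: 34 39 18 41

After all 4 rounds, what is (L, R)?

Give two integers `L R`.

Answer: 207 71

Derivation:
Round 1 (k=34): L=56 R=166
Round 2 (k=39): L=166 R=105
Round 3 (k=18): L=105 R=207
Round 4 (k=41): L=207 R=71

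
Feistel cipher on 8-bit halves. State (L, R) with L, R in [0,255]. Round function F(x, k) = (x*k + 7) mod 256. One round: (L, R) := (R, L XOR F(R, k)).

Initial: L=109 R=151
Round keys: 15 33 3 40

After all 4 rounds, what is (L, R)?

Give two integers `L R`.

Round 1 (k=15): L=151 R=141
Round 2 (k=33): L=141 R=163
Round 3 (k=3): L=163 R=125
Round 4 (k=40): L=125 R=44

Answer: 125 44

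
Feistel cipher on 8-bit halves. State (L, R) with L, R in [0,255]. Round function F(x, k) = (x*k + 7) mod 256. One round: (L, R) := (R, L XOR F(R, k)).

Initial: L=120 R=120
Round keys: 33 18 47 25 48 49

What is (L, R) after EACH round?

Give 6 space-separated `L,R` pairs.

Answer: 120,7 7,253 253,125 125,193 193,74 74,240

Derivation:
Round 1 (k=33): L=120 R=7
Round 2 (k=18): L=7 R=253
Round 3 (k=47): L=253 R=125
Round 4 (k=25): L=125 R=193
Round 5 (k=48): L=193 R=74
Round 6 (k=49): L=74 R=240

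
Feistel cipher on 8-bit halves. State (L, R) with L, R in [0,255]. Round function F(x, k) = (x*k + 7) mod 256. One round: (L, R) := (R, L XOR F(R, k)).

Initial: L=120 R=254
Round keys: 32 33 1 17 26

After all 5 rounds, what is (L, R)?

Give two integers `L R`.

Answer: 191 141

Derivation:
Round 1 (k=32): L=254 R=191
Round 2 (k=33): L=191 R=88
Round 3 (k=1): L=88 R=224
Round 4 (k=17): L=224 R=191
Round 5 (k=26): L=191 R=141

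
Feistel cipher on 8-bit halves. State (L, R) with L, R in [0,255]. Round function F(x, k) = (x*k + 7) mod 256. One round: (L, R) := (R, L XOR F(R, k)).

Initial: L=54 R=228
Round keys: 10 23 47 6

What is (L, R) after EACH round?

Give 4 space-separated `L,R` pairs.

Answer: 228,217 217,98 98,220 220,77

Derivation:
Round 1 (k=10): L=228 R=217
Round 2 (k=23): L=217 R=98
Round 3 (k=47): L=98 R=220
Round 4 (k=6): L=220 R=77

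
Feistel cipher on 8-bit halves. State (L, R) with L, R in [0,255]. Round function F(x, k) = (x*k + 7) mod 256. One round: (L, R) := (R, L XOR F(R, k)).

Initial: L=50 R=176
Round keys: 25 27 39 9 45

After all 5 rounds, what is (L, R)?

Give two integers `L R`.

Answer: 93 28

Derivation:
Round 1 (k=25): L=176 R=5
Round 2 (k=27): L=5 R=62
Round 3 (k=39): L=62 R=124
Round 4 (k=9): L=124 R=93
Round 5 (k=45): L=93 R=28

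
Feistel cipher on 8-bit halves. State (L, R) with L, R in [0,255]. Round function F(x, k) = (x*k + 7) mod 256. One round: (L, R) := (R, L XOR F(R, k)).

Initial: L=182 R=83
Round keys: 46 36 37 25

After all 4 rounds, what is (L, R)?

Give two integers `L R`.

Answer: 208 7

Derivation:
Round 1 (k=46): L=83 R=71
Round 2 (k=36): L=71 R=80
Round 3 (k=37): L=80 R=208
Round 4 (k=25): L=208 R=7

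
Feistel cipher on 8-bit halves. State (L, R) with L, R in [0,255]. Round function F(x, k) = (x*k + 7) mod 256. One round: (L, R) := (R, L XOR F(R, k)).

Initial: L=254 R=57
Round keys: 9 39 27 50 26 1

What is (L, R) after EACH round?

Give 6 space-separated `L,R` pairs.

Round 1 (k=9): L=57 R=246
Round 2 (k=39): L=246 R=184
Round 3 (k=27): L=184 R=153
Round 4 (k=50): L=153 R=81
Round 5 (k=26): L=81 R=216
Round 6 (k=1): L=216 R=142

Answer: 57,246 246,184 184,153 153,81 81,216 216,142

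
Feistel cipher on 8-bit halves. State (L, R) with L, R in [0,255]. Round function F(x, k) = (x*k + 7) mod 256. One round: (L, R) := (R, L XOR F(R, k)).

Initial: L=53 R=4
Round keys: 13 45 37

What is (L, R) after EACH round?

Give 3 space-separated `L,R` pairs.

Round 1 (k=13): L=4 R=14
Round 2 (k=45): L=14 R=121
Round 3 (k=37): L=121 R=138

Answer: 4,14 14,121 121,138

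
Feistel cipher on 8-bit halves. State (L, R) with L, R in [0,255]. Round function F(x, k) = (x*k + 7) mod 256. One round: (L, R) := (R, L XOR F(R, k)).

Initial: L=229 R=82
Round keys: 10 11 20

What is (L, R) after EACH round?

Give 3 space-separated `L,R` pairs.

Round 1 (k=10): L=82 R=222
Round 2 (k=11): L=222 R=195
Round 3 (k=20): L=195 R=157

Answer: 82,222 222,195 195,157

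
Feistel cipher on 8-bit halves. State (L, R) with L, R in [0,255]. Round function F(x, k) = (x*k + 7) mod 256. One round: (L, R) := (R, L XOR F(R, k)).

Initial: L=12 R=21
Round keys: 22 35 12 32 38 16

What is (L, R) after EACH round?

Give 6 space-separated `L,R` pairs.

Round 1 (k=22): L=21 R=217
Round 2 (k=35): L=217 R=167
Round 3 (k=12): L=167 R=2
Round 4 (k=32): L=2 R=224
Round 5 (k=38): L=224 R=69
Round 6 (k=16): L=69 R=183

Answer: 21,217 217,167 167,2 2,224 224,69 69,183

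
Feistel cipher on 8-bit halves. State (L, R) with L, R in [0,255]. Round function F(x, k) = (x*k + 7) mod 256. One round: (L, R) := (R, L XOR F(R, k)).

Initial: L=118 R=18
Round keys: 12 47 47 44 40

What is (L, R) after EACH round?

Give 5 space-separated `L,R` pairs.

Answer: 18,169 169,28 28,130 130,67 67,253

Derivation:
Round 1 (k=12): L=18 R=169
Round 2 (k=47): L=169 R=28
Round 3 (k=47): L=28 R=130
Round 4 (k=44): L=130 R=67
Round 5 (k=40): L=67 R=253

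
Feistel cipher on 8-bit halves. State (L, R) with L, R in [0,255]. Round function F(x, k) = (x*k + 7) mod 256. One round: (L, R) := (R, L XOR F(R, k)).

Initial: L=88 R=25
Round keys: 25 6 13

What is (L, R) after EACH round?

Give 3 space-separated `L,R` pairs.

Round 1 (k=25): L=25 R=32
Round 2 (k=6): L=32 R=222
Round 3 (k=13): L=222 R=109

Answer: 25,32 32,222 222,109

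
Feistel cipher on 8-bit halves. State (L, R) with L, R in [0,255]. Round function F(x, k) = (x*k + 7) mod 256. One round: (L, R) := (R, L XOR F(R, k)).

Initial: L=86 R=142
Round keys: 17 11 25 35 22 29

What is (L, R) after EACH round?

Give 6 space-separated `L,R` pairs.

Answer: 142,35 35,6 6,190 190,7 7,31 31,141

Derivation:
Round 1 (k=17): L=142 R=35
Round 2 (k=11): L=35 R=6
Round 3 (k=25): L=6 R=190
Round 4 (k=35): L=190 R=7
Round 5 (k=22): L=7 R=31
Round 6 (k=29): L=31 R=141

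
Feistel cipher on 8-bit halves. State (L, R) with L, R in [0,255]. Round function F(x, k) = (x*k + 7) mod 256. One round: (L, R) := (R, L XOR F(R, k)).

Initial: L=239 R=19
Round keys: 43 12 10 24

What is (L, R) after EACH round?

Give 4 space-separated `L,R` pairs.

Round 1 (k=43): L=19 R=215
Round 2 (k=12): L=215 R=8
Round 3 (k=10): L=8 R=128
Round 4 (k=24): L=128 R=15

Answer: 19,215 215,8 8,128 128,15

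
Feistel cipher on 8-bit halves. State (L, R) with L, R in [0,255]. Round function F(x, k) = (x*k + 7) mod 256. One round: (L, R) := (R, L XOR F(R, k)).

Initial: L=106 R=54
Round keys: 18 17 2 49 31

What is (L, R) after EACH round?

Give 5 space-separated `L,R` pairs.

Answer: 54,185 185,102 102,106 106,55 55,218

Derivation:
Round 1 (k=18): L=54 R=185
Round 2 (k=17): L=185 R=102
Round 3 (k=2): L=102 R=106
Round 4 (k=49): L=106 R=55
Round 5 (k=31): L=55 R=218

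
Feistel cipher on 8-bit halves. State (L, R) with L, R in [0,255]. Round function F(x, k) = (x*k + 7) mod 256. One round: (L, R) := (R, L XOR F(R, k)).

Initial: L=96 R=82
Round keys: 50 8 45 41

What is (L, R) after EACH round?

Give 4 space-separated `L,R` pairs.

Round 1 (k=50): L=82 R=107
Round 2 (k=8): L=107 R=13
Round 3 (k=45): L=13 R=59
Round 4 (k=41): L=59 R=119

Answer: 82,107 107,13 13,59 59,119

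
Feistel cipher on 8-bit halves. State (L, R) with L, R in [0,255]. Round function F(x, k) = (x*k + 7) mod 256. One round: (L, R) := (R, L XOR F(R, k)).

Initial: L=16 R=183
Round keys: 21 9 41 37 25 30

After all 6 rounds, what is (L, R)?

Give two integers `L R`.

Answer: 52 243

Derivation:
Round 1 (k=21): L=183 R=26
Round 2 (k=9): L=26 R=70
Round 3 (k=41): L=70 R=39
Round 4 (k=37): L=39 R=236
Round 5 (k=25): L=236 R=52
Round 6 (k=30): L=52 R=243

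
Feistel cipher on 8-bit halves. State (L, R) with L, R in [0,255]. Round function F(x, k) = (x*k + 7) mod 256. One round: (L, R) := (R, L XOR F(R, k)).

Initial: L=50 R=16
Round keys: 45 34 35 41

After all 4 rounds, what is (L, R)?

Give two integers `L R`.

Answer: 175 111

Derivation:
Round 1 (k=45): L=16 R=229
Round 2 (k=34): L=229 R=97
Round 3 (k=35): L=97 R=175
Round 4 (k=41): L=175 R=111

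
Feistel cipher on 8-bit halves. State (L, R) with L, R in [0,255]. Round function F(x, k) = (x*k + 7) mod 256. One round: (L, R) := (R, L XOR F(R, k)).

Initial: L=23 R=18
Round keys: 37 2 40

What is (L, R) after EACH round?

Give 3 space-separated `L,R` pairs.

Round 1 (k=37): L=18 R=182
Round 2 (k=2): L=182 R=97
Round 3 (k=40): L=97 R=153

Answer: 18,182 182,97 97,153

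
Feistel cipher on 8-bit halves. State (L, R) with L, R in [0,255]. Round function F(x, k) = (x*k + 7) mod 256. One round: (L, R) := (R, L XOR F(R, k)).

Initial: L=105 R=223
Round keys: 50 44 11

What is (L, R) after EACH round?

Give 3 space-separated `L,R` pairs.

Answer: 223,252 252,136 136,35

Derivation:
Round 1 (k=50): L=223 R=252
Round 2 (k=44): L=252 R=136
Round 3 (k=11): L=136 R=35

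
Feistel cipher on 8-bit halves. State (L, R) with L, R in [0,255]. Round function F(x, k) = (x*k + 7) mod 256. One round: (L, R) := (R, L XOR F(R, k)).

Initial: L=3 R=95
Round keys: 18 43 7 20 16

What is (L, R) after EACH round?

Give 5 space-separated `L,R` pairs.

Round 1 (k=18): L=95 R=182
Round 2 (k=43): L=182 R=198
Round 3 (k=7): L=198 R=199
Round 4 (k=20): L=199 R=85
Round 5 (k=16): L=85 R=144

Answer: 95,182 182,198 198,199 199,85 85,144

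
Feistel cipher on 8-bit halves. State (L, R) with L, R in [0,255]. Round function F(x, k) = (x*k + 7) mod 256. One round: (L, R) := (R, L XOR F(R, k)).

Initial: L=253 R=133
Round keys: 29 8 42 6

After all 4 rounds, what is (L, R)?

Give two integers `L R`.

Answer: 14 241

Derivation:
Round 1 (k=29): L=133 R=229
Round 2 (k=8): L=229 R=170
Round 3 (k=42): L=170 R=14
Round 4 (k=6): L=14 R=241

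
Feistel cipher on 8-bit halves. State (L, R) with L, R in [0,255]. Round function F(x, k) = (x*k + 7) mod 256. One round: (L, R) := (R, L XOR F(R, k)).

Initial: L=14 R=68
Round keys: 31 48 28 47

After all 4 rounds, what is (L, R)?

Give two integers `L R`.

Answer: 214 98

Derivation:
Round 1 (k=31): L=68 R=77
Round 2 (k=48): L=77 R=51
Round 3 (k=28): L=51 R=214
Round 4 (k=47): L=214 R=98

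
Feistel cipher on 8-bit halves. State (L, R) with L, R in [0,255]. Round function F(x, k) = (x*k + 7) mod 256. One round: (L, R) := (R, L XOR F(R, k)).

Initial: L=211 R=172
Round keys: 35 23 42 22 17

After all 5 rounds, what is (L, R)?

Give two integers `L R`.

Answer: 70 240

Derivation:
Round 1 (k=35): L=172 R=88
Round 2 (k=23): L=88 R=67
Round 3 (k=42): L=67 R=93
Round 4 (k=22): L=93 R=70
Round 5 (k=17): L=70 R=240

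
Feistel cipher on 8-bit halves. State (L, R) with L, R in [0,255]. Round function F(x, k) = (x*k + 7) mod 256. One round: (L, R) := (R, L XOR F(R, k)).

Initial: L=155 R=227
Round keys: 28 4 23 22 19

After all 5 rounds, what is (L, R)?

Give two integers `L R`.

Answer: 45 157

Derivation:
Round 1 (k=28): L=227 R=64
Round 2 (k=4): L=64 R=228
Round 3 (k=23): L=228 R=195
Round 4 (k=22): L=195 R=45
Round 5 (k=19): L=45 R=157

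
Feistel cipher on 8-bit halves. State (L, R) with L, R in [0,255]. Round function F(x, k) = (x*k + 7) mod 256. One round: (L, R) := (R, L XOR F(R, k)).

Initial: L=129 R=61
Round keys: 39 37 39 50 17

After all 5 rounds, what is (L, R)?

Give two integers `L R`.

Answer: 190 242

Derivation:
Round 1 (k=39): L=61 R=211
Round 2 (k=37): L=211 R=187
Round 3 (k=39): L=187 R=87
Round 4 (k=50): L=87 R=190
Round 5 (k=17): L=190 R=242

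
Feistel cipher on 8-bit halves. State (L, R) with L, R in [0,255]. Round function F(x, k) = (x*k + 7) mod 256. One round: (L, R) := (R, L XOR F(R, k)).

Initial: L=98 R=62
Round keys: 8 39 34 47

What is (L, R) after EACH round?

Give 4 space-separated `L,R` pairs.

Answer: 62,149 149,132 132,26 26,73

Derivation:
Round 1 (k=8): L=62 R=149
Round 2 (k=39): L=149 R=132
Round 3 (k=34): L=132 R=26
Round 4 (k=47): L=26 R=73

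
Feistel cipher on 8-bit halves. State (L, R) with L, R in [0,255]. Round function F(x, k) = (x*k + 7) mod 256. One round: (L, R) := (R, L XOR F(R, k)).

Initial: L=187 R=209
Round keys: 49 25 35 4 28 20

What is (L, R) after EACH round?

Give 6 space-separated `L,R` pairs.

Round 1 (k=49): L=209 R=179
Round 2 (k=25): L=179 R=83
Round 3 (k=35): L=83 R=211
Round 4 (k=4): L=211 R=0
Round 5 (k=28): L=0 R=212
Round 6 (k=20): L=212 R=151

Answer: 209,179 179,83 83,211 211,0 0,212 212,151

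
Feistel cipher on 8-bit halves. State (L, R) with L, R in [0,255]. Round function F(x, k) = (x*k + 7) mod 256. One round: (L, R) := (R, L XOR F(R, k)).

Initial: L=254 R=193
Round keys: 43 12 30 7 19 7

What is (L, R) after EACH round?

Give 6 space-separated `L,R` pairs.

Answer: 193,140 140,86 86,151 151,126 126,246 246,191

Derivation:
Round 1 (k=43): L=193 R=140
Round 2 (k=12): L=140 R=86
Round 3 (k=30): L=86 R=151
Round 4 (k=7): L=151 R=126
Round 5 (k=19): L=126 R=246
Round 6 (k=7): L=246 R=191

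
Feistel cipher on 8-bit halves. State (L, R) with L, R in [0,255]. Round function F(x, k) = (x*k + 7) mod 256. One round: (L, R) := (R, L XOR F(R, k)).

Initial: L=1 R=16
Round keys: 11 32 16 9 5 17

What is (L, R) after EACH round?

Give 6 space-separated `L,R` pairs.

Answer: 16,182 182,215 215,193 193,7 7,235 235,165

Derivation:
Round 1 (k=11): L=16 R=182
Round 2 (k=32): L=182 R=215
Round 3 (k=16): L=215 R=193
Round 4 (k=9): L=193 R=7
Round 5 (k=5): L=7 R=235
Round 6 (k=17): L=235 R=165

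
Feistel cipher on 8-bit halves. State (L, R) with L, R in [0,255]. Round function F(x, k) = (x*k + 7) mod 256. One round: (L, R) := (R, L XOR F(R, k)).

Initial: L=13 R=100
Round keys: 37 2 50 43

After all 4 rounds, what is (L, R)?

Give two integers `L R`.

Round 1 (k=37): L=100 R=118
Round 2 (k=2): L=118 R=151
Round 3 (k=50): L=151 R=243
Round 4 (k=43): L=243 R=79

Answer: 243 79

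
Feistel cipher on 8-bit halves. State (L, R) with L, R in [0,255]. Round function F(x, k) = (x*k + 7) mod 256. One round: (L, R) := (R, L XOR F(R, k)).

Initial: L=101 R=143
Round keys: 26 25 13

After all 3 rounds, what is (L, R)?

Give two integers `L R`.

Round 1 (k=26): L=143 R=232
Round 2 (k=25): L=232 R=32
Round 3 (k=13): L=32 R=79

Answer: 32 79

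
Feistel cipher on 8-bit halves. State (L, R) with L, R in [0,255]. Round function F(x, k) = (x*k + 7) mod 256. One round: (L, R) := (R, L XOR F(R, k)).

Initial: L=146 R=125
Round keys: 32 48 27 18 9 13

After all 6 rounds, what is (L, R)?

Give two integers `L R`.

Round 1 (k=32): L=125 R=53
Round 2 (k=48): L=53 R=138
Round 3 (k=27): L=138 R=160
Round 4 (k=18): L=160 R=205
Round 5 (k=9): L=205 R=156
Round 6 (k=13): L=156 R=62

Answer: 156 62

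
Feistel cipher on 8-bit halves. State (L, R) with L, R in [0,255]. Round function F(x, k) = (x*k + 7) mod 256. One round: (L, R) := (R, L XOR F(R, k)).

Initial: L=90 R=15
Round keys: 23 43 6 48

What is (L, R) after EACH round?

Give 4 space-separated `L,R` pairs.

Answer: 15,58 58,202 202,249 249,125

Derivation:
Round 1 (k=23): L=15 R=58
Round 2 (k=43): L=58 R=202
Round 3 (k=6): L=202 R=249
Round 4 (k=48): L=249 R=125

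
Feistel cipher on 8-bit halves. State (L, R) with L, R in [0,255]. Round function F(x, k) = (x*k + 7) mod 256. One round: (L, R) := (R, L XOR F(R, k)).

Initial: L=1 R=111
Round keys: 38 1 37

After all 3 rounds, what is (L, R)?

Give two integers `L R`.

Answer: 232 15

Derivation:
Round 1 (k=38): L=111 R=128
Round 2 (k=1): L=128 R=232
Round 3 (k=37): L=232 R=15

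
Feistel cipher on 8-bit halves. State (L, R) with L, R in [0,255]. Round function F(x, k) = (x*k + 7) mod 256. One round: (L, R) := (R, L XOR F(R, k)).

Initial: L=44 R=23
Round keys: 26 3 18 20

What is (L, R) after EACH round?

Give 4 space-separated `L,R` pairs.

Answer: 23,113 113,77 77,0 0,74

Derivation:
Round 1 (k=26): L=23 R=113
Round 2 (k=3): L=113 R=77
Round 3 (k=18): L=77 R=0
Round 4 (k=20): L=0 R=74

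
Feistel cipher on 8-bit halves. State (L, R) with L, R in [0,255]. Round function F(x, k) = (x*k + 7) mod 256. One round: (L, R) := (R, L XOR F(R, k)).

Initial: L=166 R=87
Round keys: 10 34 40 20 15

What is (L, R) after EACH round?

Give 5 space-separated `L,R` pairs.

Answer: 87,203 203,170 170,92 92,157 157,102

Derivation:
Round 1 (k=10): L=87 R=203
Round 2 (k=34): L=203 R=170
Round 3 (k=40): L=170 R=92
Round 4 (k=20): L=92 R=157
Round 5 (k=15): L=157 R=102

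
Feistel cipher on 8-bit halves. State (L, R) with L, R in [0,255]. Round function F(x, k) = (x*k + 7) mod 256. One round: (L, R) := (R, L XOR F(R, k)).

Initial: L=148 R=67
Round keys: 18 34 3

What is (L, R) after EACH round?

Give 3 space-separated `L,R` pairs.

Round 1 (k=18): L=67 R=41
Round 2 (k=34): L=41 R=58
Round 3 (k=3): L=58 R=156

Answer: 67,41 41,58 58,156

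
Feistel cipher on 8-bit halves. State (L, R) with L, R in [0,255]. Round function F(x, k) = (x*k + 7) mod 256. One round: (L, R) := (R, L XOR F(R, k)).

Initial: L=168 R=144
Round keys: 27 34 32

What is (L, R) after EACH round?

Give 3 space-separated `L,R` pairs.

Answer: 144,159 159,181 181,56

Derivation:
Round 1 (k=27): L=144 R=159
Round 2 (k=34): L=159 R=181
Round 3 (k=32): L=181 R=56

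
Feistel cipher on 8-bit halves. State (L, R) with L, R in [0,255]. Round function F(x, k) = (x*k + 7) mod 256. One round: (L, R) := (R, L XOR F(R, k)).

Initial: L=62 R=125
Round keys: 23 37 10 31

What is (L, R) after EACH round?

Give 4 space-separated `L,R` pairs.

Answer: 125,124 124,142 142,239 239,118

Derivation:
Round 1 (k=23): L=125 R=124
Round 2 (k=37): L=124 R=142
Round 3 (k=10): L=142 R=239
Round 4 (k=31): L=239 R=118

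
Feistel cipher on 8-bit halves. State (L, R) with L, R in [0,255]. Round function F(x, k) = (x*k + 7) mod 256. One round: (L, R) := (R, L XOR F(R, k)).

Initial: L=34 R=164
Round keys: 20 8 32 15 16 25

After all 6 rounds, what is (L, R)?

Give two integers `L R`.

Answer: 117 234

Derivation:
Round 1 (k=20): L=164 R=245
Round 2 (k=8): L=245 R=11
Round 3 (k=32): L=11 R=146
Round 4 (k=15): L=146 R=158
Round 5 (k=16): L=158 R=117
Round 6 (k=25): L=117 R=234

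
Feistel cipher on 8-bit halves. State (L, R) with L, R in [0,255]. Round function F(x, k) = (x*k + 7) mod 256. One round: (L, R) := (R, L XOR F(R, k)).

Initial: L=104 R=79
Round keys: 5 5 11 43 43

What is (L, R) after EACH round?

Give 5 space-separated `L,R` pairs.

Answer: 79,250 250,166 166,211 211,222 222,130

Derivation:
Round 1 (k=5): L=79 R=250
Round 2 (k=5): L=250 R=166
Round 3 (k=11): L=166 R=211
Round 4 (k=43): L=211 R=222
Round 5 (k=43): L=222 R=130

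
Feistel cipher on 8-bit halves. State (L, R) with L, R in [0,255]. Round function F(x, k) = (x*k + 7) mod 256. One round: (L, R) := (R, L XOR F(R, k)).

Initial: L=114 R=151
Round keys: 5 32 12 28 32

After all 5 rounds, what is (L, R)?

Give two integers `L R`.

Round 1 (k=5): L=151 R=136
Round 2 (k=32): L=136 R=144
Round 3 (k=12): L=144 R=79
Round 4 (k=28): L=79 R=59
Round 5 (k=32): L=59 R=40

Answer: 59 40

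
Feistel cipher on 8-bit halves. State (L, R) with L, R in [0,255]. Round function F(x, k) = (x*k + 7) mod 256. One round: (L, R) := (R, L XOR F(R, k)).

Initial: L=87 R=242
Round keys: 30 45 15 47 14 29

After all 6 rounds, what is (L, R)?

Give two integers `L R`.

Answer: 181 12

Derivation:
Round 1 (k=30): L=242 R=52
Round 2 (k=45): L=52 R=217
Round 3 (k=15): L=217 R=138
Round 4 (k=47): L=138 R=132
Round 5 (k=14): L=132 R=181
Round 6 (k=29): L=181 R=12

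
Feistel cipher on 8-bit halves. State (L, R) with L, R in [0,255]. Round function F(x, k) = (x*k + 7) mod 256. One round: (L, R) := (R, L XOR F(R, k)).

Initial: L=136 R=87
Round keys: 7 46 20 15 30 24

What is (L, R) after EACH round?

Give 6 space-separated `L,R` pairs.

Round 1 (k=7): L=87 R=224
Round 2 (k=46): L=224 R=16
Round 3 (k=20): L=16 R=167
Round 4 (k=15): L=167 R=192
Round 5 (k=30): L=192 R=32
Round 6 (k=24): L=32 R=199

Answer: 87,224 224,16 16,167 167,192 192,32 32,199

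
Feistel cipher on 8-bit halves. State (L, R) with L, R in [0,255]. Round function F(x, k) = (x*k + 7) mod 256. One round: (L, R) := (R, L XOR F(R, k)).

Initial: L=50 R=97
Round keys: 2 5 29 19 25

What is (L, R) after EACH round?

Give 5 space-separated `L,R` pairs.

Round 1 (k=2): L=97 R=251
Round 2 (k=5): L=251 R=143
Round 3 (k=29): L=143 R=193
Round 4 (k=19): L=193 R=213
Round 5 (k=25): L=213 R=21

Answer: 97,251 251,143 143,193 193,213 213,21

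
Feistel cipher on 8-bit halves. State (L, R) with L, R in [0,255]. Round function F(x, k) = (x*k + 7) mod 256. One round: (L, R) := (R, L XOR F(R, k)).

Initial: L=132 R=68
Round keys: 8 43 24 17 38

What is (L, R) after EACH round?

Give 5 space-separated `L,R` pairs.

Answer: 68,163 163,44 44,132 132,231 231,213

Derivation:
Round 1 (k=8): L=68 R=163
Round 2 (k=43): L=163 R=44
Round 3 (k=24): L=44 R=132
Round 4 (k=17): L=132 R=231
Round 5 (k=38): L=231 R=213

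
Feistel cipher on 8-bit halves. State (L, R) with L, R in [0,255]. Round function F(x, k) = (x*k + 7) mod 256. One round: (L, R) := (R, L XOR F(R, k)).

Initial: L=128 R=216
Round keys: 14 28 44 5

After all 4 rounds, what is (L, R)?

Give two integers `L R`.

Answer: 28 192

Derivation:
Round 1 (k=14): L=216 R=87
Round 2 (k=28): L=87 R=83
Round 3 (k=44): L=83 R=28
Round 4 (k=5): L=28 R=192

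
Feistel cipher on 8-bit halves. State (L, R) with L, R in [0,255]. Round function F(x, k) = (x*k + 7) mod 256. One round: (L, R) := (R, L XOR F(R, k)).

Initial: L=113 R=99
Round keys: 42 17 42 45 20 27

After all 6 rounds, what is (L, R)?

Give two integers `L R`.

Round 1 (k=42): L=99 R=52
Round 2 (k=17): L=52 R=24
Round 3 (k=42): L=24 R=195
Round 4 (k=45): L=195 R=86
Round 5 (k=20): L=86 R=124
Round 6 (k=27): L=124 R=77

Answer: 124 77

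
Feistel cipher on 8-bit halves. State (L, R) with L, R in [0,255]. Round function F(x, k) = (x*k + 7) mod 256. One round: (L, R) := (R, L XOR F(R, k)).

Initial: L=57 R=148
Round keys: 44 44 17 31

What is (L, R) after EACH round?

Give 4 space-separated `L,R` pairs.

Answer: 148,78 78,251 251,252 252,112

Derivation:
Round 1 (k=44): L=148 R=78
Round 2 (k=44): L=78 R=251
Round 3 (k=17): L=251 R=252
Round 4 (k=31): L=252 R=112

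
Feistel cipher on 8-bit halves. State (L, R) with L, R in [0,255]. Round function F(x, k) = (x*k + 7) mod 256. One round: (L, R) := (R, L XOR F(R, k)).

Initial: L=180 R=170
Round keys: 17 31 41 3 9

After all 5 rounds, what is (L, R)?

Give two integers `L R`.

Answer: 141 182

Derivation:
Round 1 (k=17): L=170 R=229
Round 2 (k=31): L=229 R=104
Round 3 (k=41): L=104 R=74
Round 4 (k=3): L=74 R=141
Round 5 (k=9): L=141 R=182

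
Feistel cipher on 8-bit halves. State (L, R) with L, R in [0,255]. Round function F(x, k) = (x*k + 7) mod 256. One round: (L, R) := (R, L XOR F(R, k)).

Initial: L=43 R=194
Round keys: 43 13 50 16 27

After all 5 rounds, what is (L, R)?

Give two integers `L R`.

Answer: 176 68

Derivation:
Round 1 (k=43): L=194 R=182
Round 2 (k=13): L=182 R=135
Round 3 (k=50): L=135 R=211
Round 4 (k=16): L=211 R=176
Round 5 (k=27): L=176 R=68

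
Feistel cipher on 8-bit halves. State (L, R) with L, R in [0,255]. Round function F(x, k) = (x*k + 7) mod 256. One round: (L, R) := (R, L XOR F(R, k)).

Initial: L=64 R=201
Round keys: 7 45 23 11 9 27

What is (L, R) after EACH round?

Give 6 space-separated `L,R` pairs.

Answer: 201,198 198,28 28,77 77,74 74,236 236,161

Derivation:
Round 1 (k=7): L=201 R=198
Round 2 (k=45): L=198 R=28
Round 3 (k=23): L=28 R=77
Round 4 (k=11): L=77 R=74
Round 5 (k=9): L=74 R=236
Round 6 (k=27): L=236 R=161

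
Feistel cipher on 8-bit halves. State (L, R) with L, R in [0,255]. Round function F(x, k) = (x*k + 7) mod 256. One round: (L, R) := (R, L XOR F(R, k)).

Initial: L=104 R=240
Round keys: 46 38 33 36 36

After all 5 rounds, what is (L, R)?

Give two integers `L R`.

Round 1 (k=46): L=240 R=79
Round 2 (k=38): L=79 R=49
Round 3 (k=33): L=49 R=23
Round 4 (k=36): L=23 R=114
Round 5 (k=36): L=114 R=24

Answer: 114 24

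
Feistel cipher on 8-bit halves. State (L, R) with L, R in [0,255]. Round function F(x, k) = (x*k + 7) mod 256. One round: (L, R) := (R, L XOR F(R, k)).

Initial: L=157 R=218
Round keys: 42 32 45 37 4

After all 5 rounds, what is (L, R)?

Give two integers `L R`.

Answer: 8 81

Derivation:
Round 1 (k=42): L=218 R=86
Round 2 (k=32): L=86 R=29
Round 3 (k=45): L=29 R=118
Round 4 (k=37): L=118 R=8
Round 5 (k=4): L=8 R=81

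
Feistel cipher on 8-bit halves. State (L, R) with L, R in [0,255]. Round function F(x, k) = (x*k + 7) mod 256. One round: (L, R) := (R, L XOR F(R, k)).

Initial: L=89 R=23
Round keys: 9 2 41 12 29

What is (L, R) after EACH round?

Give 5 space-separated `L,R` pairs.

Round 1 (k=9): L=23 R=143
Round 2 (k=2): L=143 R=50
Round 3 (k=41): L=50 R=134
Round 4 (k=12): L=134 R=125
Round 5 (k=29): L=125 R=182

Answer: 23,143 143,50 50,134 134,125 125,182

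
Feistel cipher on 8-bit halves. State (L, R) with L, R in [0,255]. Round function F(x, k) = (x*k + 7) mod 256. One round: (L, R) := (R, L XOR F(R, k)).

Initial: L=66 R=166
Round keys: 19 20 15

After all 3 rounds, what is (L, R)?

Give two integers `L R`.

Answer: 133 201

Derivation:
Round 1 (k=19): L=166 R=27
Round 2 (k=20): L=27 R=133
Round 3 (k=15): L=133 R=201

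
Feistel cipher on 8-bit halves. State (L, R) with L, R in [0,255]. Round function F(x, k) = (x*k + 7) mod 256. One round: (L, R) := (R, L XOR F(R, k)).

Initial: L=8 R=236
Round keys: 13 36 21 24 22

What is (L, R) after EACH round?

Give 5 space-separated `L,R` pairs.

Answer: 236,11 11,127 127,121 121,32 32,190

Derivation:
Round 1 (k=13): L=236 R=11
Round 2 (k=36): L=11 R=127
Round 3 (k=21): L=127 R=121
Round 4 (k=24): L=121 R=32
Round 5 (k=22): L=32 R=190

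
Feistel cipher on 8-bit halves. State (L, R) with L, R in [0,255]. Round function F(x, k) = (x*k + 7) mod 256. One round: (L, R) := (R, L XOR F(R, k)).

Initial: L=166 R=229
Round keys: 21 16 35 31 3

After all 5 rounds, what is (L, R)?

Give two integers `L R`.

Round 1 (k=21): L=229 R=118
Round 2 (k=16): L=118 R=130
Round 3 (k=35): L=130 R=187
Round 4 (k=31): L=187 R=46
Round 5 (k=3): L=46 R=42

Answer: 46 42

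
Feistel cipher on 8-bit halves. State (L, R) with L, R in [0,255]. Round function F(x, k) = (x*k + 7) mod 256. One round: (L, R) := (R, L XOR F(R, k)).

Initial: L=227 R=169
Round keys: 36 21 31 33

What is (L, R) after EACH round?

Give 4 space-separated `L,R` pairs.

Answer: 169,40 40,230 230,201 201,22

Derivation:
Round 1 (k=36): L=169 R=40
Round 2 (k=21): L=40 R=230
Round 3 (k=31): L=230 R=201
Round 4 (k=33): L=201 R=22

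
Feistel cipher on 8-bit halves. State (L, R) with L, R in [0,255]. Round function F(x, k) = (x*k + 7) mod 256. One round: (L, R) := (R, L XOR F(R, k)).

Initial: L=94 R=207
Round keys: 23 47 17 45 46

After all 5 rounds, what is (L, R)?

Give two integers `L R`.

Round 1 (k=23): L=207 R=254
Round 2 (k=47): L=254 R=102
Round 3 (k=17): L=102 R=51
Round 4 (k=45): L=51 R=152
Round 5 (k=46): L=152 R=100

Answer: 152 100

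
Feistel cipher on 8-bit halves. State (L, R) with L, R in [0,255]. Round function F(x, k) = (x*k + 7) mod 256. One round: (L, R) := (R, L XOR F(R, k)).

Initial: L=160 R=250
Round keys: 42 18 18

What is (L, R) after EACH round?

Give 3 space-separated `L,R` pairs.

Answer: 250,171 171,247 247,206

Derivation:
Round 1 (k=42): L=250 R=171
Round 2 (k=18): L=171 R=247
Round 3 (k=18): L=247 R=206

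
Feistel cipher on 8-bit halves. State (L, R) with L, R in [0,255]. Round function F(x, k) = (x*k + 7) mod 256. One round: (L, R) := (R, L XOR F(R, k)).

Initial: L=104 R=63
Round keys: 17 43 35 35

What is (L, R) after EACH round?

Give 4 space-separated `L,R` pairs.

Round 1 (k=17): L=63 R=94
Round 2 (k=43): L=94 R=238
Round 3 (k=35): L=238 R=207
Round 4 (k=35): L=207 R=186

Answer: 63,94 94,238 238,207 207,186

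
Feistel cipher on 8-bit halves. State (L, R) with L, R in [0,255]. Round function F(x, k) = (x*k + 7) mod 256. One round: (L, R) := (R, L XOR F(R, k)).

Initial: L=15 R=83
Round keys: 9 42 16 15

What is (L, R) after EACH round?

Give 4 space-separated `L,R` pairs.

Round 1 (k=9): L=83 R=253
Round 2 (k=42): L=253 R=218
Round 3 (k=16): L=218 R=90
Round 4 (k=15): L=90 R=151

Answer: 83,253 253,218 218,90 90,151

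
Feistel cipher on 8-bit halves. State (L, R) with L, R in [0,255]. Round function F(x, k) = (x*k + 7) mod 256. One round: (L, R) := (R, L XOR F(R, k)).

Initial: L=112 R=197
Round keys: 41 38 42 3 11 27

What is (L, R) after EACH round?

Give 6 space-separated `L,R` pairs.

Round 1 (k=41): L=197 R=228
Round 2 (k=38): L=228 R=26
Round 3 (k=42): L=26 R=175
Round 4 (k=3): L=175 R=14
Round 5 (k=11): L=14 R=14
Round 6 (k=27): L=14 R=143

Answer: 197,228 228,26 26,175 175,14 14,14 14,143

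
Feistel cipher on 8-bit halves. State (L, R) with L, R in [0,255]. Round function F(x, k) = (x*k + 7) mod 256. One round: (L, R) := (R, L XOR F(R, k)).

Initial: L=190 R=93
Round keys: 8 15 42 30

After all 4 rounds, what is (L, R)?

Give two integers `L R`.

Answer: 36 164

Derivation:
Round 1 (k=8): L=93 R=81
Round 2 (k=15): L=81 R=155
Round 3 (k=42): L=155 R=36
Round 4 (k=30): L=36 R=164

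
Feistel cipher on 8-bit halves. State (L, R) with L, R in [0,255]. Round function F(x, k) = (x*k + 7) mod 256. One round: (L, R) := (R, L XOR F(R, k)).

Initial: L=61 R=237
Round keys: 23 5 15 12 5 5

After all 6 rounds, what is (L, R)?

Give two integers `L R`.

Round 1 (k=23): L=237 R=111
Round 2 (k=5): L=111 R=223
Round 3 (k=15): L=223 R=119
Round 4 (k=12): L=119 R=68
Round 5 (k=5): L=68 R=44
Round 6 (k=5): L=44 R=167

Answer: 44 167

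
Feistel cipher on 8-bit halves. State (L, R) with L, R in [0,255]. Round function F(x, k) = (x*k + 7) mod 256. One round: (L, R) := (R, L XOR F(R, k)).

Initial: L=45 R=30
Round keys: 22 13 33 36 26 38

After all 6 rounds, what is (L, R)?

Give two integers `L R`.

Round 1 (k=22): L=30 R=182
Round 2 (k=13): L=182 R=91
Round 3 (k=33): L=91 R=116
Round 4 (k=36): L=116 R=12
Round 5 (k=26): L=12 R=75
Round 6 (k=38): L=75 R=37

Answer: 75 37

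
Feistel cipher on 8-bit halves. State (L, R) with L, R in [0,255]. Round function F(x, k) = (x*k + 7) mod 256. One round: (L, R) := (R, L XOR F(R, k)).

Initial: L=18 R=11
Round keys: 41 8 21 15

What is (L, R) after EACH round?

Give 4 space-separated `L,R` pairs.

Round 1 (k=41): L=11 R=216
Round 2 (k=8): L=216 R=204
Round 3 (k=21): L=204 R=27
Round 4 (k=15): L=27 R=80

Answer: 11,216 216,204 204,27 27,80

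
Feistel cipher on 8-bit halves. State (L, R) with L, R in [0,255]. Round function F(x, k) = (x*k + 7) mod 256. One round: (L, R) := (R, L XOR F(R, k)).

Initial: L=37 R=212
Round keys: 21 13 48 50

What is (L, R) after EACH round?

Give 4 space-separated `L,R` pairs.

Answer: 212,78 78,41 41,249 249,128

Derivation:
Round 1 (k=21): L=212 R=78
Round 2 (k=13): L=78 R=41
Round 3 (k=48): L=41 R=249
Round 4 (k=50): L=249 R=128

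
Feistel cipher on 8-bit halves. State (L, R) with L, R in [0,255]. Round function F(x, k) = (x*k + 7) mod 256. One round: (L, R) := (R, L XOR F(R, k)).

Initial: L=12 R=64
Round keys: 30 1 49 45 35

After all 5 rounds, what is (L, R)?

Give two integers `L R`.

Round 1 (k=30): L=64 R=139
Round 2 (k=1): L=139 R=210
Round 3 (k=49): L=210 R=178
Round 4 (k=45): L=178 R=131
Round 5 (k=35): L=131 R=66

Answer: 131 66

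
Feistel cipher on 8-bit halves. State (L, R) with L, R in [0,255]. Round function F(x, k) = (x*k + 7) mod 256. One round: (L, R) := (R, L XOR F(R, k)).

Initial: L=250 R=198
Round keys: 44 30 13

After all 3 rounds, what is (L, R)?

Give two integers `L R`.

Answer: 123 179

Derivation:
Round 1 (k=44): L=198 R=245
Round 2 (k=30): L=245 R=123
Round 3 (k=13): L=123 R=179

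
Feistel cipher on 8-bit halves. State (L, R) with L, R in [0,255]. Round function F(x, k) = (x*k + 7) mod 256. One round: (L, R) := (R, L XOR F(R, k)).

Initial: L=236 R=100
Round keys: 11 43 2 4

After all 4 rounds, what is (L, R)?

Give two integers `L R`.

Round 1 (k=11): L=100 R=191
Round 2 (k=43): L=191 R=120
Round 3 (k=2): L=120 R=72
Round 4 (k=4): L=72 R=95

Answer: 72 95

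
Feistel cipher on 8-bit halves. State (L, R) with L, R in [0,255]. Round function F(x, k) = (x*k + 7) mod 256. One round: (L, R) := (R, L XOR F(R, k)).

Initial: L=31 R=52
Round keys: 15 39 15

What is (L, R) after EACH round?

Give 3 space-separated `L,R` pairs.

Round 1 (k=15): L=52 R=12
Round 2 (k=39): L=12 R=239
Round 3 (k=15): L=239 R=4

Answer: 52,12 12,239 239,4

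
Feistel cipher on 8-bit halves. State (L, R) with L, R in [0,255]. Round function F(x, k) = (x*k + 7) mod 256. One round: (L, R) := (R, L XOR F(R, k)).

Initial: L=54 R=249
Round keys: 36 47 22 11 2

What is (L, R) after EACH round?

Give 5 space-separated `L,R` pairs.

Round 1 (k=36): L=249 R=61
Round 2 (k=47): L=61 R=195
Round 3 (k=22): L=195 R=244
Round 4 (k=11): L=244 R=64
Round 5 (k=2): L=64 R=115

Answer: 249,61 61,195 195,244 244,64 64,115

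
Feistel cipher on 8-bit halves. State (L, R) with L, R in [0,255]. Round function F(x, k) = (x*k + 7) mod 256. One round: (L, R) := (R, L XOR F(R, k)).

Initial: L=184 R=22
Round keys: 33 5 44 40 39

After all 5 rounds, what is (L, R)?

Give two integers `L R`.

Round 1 (k=33): L=22 R=101
Round 2 (k=5): L=101 R=22
Round 3 (k=44): L=22 R=170
Round 4 (k=40): L=170 R=129
Round 5 (k=39): L=129 R=4

Answer: 129 4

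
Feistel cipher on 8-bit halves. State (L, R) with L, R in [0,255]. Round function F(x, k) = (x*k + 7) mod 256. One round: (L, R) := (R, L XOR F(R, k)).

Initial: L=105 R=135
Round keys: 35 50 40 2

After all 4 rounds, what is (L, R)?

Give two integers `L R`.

Round 1 (k=35): L=135 R=21
Round 2 (k=50): L=21 R=166
Round 3 (k=40): L=166 R=226
Round 4 (k=2): L=226 R=109

Answer: 226 109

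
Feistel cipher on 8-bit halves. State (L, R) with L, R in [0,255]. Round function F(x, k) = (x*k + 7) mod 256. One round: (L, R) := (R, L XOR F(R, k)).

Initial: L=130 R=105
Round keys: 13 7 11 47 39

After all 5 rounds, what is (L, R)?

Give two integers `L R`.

Round 1 (k=13): L=105 R=222
Round 2 (k=7): L=222 R=112
Round 3 (k=11): L=112 R=9
Round 4 (k=47): L=9 R=222
Round 5 (k=39): L=222 R=208

Answer: 222 208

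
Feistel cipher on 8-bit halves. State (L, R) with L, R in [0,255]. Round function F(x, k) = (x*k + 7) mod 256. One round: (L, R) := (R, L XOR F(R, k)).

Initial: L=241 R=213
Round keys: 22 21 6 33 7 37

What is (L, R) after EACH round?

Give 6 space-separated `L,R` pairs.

Round 1 (k=22): L=213 R=164
Round 2 (k=21): L=164 R=174
Round 3 (k=6): L=174 R=191
Round 4 (k=33): L=191 R=8
Round 5 (k=7): L=8 R=128
Round 6 (k=37): L=128 R=143

Answer: 213,164 164,174 174,191 191,8 8,128 128,143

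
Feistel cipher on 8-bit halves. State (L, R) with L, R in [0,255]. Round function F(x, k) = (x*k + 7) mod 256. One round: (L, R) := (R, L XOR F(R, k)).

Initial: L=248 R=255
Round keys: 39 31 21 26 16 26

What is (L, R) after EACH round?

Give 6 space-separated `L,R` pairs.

Round 1 (k=39): L=255 R=24
Round 2 (k=31): L=24 R=16
Round 3 (k=21): L=16 R=79
Round 4 (k=26): L=79 R=29
Round 5 (k=16): L=29 R=152
Round 6 (k=26): L=152 R=106

Answer: 255,24 24,16 16,79 79,29 29,152 152,106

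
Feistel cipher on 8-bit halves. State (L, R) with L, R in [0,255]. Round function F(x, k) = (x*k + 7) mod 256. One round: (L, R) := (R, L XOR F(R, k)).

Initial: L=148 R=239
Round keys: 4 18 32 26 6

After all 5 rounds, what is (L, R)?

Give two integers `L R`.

Answer: 109 133

Derivation:
Round 1 (k=4): L=239 R=87
Round 2 (k=18): L=87 R=202
Round 3 (k=32): L=202 R=16
Round 4 (k=26): L=16 R=109
Round 5 (k=6): L=109 R=133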